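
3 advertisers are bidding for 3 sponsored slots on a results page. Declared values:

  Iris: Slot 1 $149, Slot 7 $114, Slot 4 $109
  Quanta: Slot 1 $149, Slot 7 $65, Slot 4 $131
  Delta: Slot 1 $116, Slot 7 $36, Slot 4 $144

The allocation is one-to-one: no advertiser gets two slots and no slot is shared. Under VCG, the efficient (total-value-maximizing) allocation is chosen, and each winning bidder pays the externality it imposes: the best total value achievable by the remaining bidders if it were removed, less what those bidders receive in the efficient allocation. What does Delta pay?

Delta pays $17.

Efficient allocation: Iris→Slot 7 ($114), Quanta→Slot 1 ($149), Delta→Slot 4 ($144); total welfare W = $407.
Delta receives Slot 4 at value $144, so the others get W − 144 = $263.
Without Delta: best allocation of the remaining 2 bidders over all 3 slots is Iris→Slot 1 ($149), Quanta→Slot 4 ($131), total $280.
VCG payment = (others' best without Delta) − (others' welfare with Delta) = 280 − 263 = $17.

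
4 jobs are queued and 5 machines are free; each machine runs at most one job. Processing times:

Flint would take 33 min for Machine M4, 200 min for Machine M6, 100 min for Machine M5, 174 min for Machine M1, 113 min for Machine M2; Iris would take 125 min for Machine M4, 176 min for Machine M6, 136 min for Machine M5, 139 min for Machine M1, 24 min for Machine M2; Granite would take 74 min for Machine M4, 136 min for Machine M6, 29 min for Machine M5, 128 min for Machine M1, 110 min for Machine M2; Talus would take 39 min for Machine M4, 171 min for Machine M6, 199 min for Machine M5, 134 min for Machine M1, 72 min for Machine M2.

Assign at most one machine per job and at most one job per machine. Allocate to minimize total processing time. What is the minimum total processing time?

Optimal: Flint→Machine M4 (33 min), Iris→Machine M2 (24 min), Granite→Machine M5 (29 min), Talus→Machine M1 (134 min) — total 33+24+29+134 = 220 min.
Column-greedy (each machine in turn goes to its cheapest remaining job) gives 439 min, worse by 219.

Min total: 220 min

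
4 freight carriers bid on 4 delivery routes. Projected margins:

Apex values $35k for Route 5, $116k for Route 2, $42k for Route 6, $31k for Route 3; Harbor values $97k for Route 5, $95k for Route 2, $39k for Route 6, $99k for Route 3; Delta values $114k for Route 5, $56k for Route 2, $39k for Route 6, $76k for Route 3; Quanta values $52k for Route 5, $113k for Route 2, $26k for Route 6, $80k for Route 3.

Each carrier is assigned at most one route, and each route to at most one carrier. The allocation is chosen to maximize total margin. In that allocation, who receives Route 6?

This is a one-to-one assignment (maximum-weight bipartite matching).
Optimal: Apex→Route 6 ($42k), Harbor→Route 3 ($99k), Delta→Route 5 ($114k), Quanta→Route 2 ($113k) — total 42+99+114+113 = $368k.
Max-entry greedy (repeatedly take the single best remaining cell) gives $355k, worse by 13.
Checked against all permutations: $368k is optimal.
Apex's own top route is Route 2 ($116k), but forcing Apex→Route 2 and reassigning the rest optimally gives only $355k — worse by 13.

Apex receives Route 6.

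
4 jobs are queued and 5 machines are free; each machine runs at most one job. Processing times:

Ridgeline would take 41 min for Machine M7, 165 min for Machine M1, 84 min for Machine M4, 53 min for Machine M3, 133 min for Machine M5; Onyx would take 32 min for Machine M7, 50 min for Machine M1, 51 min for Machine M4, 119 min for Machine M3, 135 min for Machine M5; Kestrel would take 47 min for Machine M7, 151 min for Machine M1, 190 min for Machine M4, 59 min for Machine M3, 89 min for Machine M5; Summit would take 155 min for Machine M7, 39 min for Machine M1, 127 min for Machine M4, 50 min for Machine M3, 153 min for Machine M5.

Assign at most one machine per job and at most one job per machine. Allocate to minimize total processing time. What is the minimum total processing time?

This is the linear assignment problem.
Optimal: Ridgeline→Machine M7 (41 min), Onyx→Machine M4 (51 min), Kestrel→Machine M3 (59 min), Summit→Machine M1 (39 min) — total 41+51+59+39 = 190 min.
Column-greedy (each machine in turn goes to its cheapest remaining job) gives 214 min, worse by 24.

Minimum total: 190 min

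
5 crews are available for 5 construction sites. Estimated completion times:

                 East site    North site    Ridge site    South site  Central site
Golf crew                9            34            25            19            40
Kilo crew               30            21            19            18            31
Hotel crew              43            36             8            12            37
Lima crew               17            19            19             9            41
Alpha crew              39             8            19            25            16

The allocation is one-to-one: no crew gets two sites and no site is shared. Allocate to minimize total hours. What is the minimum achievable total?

Min total: 63 hours

Optimal: Golf crew→East site (9 hours), Kilo crew→North site (21 hours), Hotel crew→Ridge site (8 hours), Lima crew→South site (9 hours), Alpha crew→Central site (16 hours) — total 9+21+8+9+16 = 63 hours.
Column-greedy (each site in turn goes to its cheapest remaining crew) gives 65 hours, worse by 2.
Next-best assignment: Golf crew→East site, Kilo crew→Central site, Hotel crew→Ridge site, Lima crew→South site, Alpha crew→North site = 65 hours.
Swapping Alpha crew↔Kilo crew (Alpha crew→North site 8 hours, Kilo crew→Central site 31 hours) adds 2.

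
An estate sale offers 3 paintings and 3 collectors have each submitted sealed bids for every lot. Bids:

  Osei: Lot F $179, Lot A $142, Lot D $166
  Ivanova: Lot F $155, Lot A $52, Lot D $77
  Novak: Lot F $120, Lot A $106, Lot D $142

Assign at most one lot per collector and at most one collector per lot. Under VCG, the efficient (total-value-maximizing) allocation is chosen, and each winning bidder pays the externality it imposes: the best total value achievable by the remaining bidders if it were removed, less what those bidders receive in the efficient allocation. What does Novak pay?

Novak pays $24.

Efficient allocation: Osei→Lot A ($142), Ivanova→Lot F ($155), Novak→Lot D ($142); total welfare W = $439.
Novak receives Lot D at value $142, so the others get W − 142 = $297.
Without Novak: best allocation of the remaining 2 bidders over all 3 lots is Osei→Lot D ($166), Ivanova→Lot F ($155), total $321.
VCG payment = (others' best without Novak) − (others' welfare with Novak) = 321 − 297 = $24.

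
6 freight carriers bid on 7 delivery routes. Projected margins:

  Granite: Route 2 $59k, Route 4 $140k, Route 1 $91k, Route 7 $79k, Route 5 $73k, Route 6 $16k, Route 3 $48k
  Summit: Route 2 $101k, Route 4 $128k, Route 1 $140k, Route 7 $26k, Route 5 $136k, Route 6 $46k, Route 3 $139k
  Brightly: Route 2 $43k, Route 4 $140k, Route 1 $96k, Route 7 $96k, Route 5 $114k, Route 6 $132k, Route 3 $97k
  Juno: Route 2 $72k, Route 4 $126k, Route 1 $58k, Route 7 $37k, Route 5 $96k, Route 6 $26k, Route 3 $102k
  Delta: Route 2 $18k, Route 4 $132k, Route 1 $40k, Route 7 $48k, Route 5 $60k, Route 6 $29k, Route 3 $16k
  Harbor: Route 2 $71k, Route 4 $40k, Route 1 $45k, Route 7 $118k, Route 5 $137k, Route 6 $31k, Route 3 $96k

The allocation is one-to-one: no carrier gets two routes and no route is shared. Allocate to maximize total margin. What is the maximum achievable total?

Maximum total: $722k

Treat this as an assignment problem: match each carrier to one route.
Optimal: Granite→Route 7 ($79k), Summit→Route 1 ($140k), Brightly→Route 6 ($132k), Juno→Route 3 ($102k), Delta→Route 4 ($132k), Harbor→Route 5 ($137k) — total 79+140+132+102+132+137 = $722k.
Column-greedy (each route in turn goes to its best remaining carrier) gives $580k, worse by 142.
Swapping Granite↔Brightly (Granite→Route 6 $16k, Brightly→Route 7 $96k) loses 99.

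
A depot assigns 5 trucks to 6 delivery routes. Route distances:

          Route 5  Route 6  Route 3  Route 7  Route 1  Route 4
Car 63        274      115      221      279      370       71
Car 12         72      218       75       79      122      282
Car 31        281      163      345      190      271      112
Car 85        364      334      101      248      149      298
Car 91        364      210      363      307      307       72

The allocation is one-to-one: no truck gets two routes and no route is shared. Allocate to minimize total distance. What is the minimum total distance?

Minimum total: 550 km

This is the linear assignment problem.
Optimal: Car 63→Route 6 (115 km), Car 12→Route 5 (72 km), Car 31→Route 7 (190 km), Car 85→Route 3 (101 km), Car 91→Route 4 (72 km) — total 115+72+190+101+72 = 550 km.
Min-entry greedy (repeatedly take the single cheapest remaining cell) gives 714 km, worse by 164.
Next-best assignment: Car 63→Route 6, Car 12→Route 5, Car 31→Route 7, Car 85→Route 1, Car 91→Route 4 = 598 km.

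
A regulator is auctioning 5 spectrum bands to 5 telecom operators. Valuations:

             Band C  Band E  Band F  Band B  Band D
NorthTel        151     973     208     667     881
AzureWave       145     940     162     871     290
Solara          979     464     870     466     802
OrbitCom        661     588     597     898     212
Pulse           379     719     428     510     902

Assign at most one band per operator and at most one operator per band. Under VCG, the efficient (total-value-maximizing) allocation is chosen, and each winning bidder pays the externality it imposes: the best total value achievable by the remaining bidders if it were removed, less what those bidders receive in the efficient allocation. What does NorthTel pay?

NorthTel pays $370M.

Efficient allocation: NorthTel→Band E ($973M), AzureWave→Band B ($871M), Solara→Band C ($979M), OrbitCom→Band F ($597M), Pulse→Band D ($902M); total welfare W = $4322M.
NorthTel receives Band E at value $973M, so the others get W − 973 = $3349M.
Without NorthTel: best allocation of the remaining 4 bidders over all 5 bands is AzureWave→Band E ($940M), Solara→Band C ($979M), OrbitCom→Band B ($898M), Pulse→Band D ($902M), total $3719M.
VCG payment = (others' best without NorthTel) − (others' welfare with NorthTel) = 3719 − 3349 = $370M.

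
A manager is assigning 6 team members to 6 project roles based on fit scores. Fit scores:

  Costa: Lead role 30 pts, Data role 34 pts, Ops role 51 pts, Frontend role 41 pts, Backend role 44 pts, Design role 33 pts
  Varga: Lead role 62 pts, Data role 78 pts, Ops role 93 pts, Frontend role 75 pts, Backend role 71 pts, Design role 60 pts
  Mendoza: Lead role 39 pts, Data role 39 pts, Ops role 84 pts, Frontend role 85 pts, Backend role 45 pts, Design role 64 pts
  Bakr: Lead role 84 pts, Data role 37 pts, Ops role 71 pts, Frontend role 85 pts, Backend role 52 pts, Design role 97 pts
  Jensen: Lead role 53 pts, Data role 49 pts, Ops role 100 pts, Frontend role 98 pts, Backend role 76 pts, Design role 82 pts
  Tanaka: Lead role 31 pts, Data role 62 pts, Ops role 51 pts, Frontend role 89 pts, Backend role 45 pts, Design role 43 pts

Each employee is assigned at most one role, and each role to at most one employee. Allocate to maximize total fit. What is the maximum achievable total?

Max total: 461 pts

Optimal: Costa→Backend role (44 pts), Varga→Data role (78 pts), Mendoza→Ops role (84 pts), Bakr→Lead role (84 pts), Jensen→Design role (82 pts), Tanaka→Frontend role (89 pts) — total 44+78+84+84+82+89 = 461 pts.
Column-greedy (each role in turn goes to its best remaining employee) gives 429 pts, worse by 32.
Next-best assignment: Costa→Backend role, Varga→Data role, Mendoza→Design role, Bakr→Lead role, Jensen→Ops role, Tanaka→Frontend role = 459 pts.
Every other assignment is strictly worse.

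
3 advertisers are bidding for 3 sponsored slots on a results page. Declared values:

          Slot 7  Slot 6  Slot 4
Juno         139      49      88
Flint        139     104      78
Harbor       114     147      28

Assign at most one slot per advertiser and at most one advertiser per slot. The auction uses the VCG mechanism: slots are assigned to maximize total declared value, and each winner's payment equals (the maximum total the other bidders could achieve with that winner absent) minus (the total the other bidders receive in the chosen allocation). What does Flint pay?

Efficient allocation: Juno→Slot 4 ($88), Flint→Slot 7 ($139), Harbor→Slot 6 ($147); total welfare W = $374.
Flint receives Slot 7 at value $139, so the others get W − 139 = $235.
Without Flint: best allocation of the remaining 2 bidders over all 3 slots is Juno→Slot 7 ($139), Harbor→Slot 6 ($147), total $286.
VCG payment = (others' best without Flint) − (others' welfare with Flint) = 286 − 235 = $51.

Flint pays $51.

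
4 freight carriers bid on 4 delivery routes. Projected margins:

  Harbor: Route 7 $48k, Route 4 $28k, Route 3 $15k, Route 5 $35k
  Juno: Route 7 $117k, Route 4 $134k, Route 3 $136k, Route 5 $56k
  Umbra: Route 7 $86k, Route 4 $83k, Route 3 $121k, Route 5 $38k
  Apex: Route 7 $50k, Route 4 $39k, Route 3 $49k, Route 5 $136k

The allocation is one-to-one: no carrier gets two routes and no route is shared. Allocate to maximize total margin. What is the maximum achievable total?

Optimal: Harbor→Route 7 ($48k), Juno→Route 4 ($134k), Umbra→Route 3 ($121k), Apex→Route 5 ($136k) — total 48+134+121+136 = $439k.
Max-entry greedy (repeatedly take the single best remaining cell) gives $386k, worse by 53.
Swapping Juno↔Umbra (Juno→Route 3 $136k, Umbra→Route 4 $83k) loses 36.

Max total: $439k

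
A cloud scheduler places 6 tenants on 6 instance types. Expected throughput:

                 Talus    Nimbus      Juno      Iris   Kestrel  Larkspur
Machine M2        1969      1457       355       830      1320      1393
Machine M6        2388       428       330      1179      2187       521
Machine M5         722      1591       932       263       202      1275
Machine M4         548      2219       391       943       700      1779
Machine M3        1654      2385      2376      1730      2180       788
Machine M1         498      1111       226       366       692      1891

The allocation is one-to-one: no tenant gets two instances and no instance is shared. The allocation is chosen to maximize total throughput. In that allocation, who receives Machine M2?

Talus receives Machine M2.

Optimal: Talus→Machine M2 (1969 ops/s), Nimbus→Machine M5 (1591 ops/s), Juno→Machine M3 (2376 ops/s), Iris→Machine M4 (943 ops/s), Kestrel→Machine M6 (2187 ops/s), Larkspur→Machine M1 (1891 ops/s) — total 1969+1591+2376+943+2187+1891 = 10957 ops/s.
Next-best assignment: Talus→Machine M2, Nimbus→Machine M4, Juno→Machine M5, Iris→Machine M3, Kestrel→Machine M6, Larkspur→Machine M1 = 10928 ops/s.
Swapping Juno↔Iris (Juno→Machine M4 391 ops/s, Iris→Machine M3 1730 ops/s) loses 1198.
Talus's own top instance is Machine M6 (2388 ops/s), but forcing Talus→Machine M6 and reassigning the rest optimally gives only 10509 ops/s — worse by 448.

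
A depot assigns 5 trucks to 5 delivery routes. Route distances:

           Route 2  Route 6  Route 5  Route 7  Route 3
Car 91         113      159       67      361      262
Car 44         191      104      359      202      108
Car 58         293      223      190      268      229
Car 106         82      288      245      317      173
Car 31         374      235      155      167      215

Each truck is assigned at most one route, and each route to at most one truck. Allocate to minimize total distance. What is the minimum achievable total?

Optimal: Car 91→Route 5 (67 km), Car 44→Route 3 (108 km), Car 58→Route 6 (223 km), Car 106→Route 2 (82 km), Car 31→Route 7 (167 km) — total 67+108+223+82+167 = 647 km.
Min-entry greedy (repeatedly take the single cheapest remaining cell) gives 649 km, worse by 2.
Next-best assignment: Car 91→Route 5, Car 44→Route 6, Car 58→Route 3, Car 106→Route 2, Car 31→Route 7 = 649 km.
Swapping Car 44↔Car 31 (Car 44→Route 7 202 km, Car 31→Route 3 215 km) adds 142.
Every other assignment is strictly worse.

Min total: 647 km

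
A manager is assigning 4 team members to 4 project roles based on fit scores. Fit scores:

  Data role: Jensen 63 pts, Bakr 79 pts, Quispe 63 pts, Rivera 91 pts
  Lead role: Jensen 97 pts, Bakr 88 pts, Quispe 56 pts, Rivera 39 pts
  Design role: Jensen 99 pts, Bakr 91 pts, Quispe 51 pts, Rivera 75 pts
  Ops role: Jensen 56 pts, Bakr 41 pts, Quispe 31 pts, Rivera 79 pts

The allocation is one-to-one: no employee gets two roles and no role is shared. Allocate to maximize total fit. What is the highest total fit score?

Max total: 330 pts

Optimal: Jensen→Lead role (97 pts), Bakr→Design role (91 pts), Quispe→Data role (63 pts), Rivera→Ops role (79 pts) — total 97+91+63+79 = 330 pts.
Max-entry greedy (repeatedly take the single best remaining cell) gives 309 pts, worse by 21.
Every other assignment is strictly worse.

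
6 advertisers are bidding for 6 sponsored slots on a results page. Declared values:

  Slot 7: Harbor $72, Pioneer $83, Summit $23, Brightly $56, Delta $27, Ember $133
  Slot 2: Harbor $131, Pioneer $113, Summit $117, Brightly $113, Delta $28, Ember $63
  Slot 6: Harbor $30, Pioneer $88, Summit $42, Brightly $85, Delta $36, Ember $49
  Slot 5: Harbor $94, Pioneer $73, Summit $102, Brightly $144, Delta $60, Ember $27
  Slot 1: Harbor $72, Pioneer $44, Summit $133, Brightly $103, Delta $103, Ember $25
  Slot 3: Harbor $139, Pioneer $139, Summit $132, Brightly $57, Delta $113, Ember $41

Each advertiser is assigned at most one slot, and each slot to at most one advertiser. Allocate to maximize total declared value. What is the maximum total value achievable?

Optimal: Harbor→Slot 2 ($131), Pioneer→Slot 6 ($88), Summit→Slot 1 ($133), Brightly→Slot 5 ($144), Delta→Slot 3 ($113), Ember→Slot 7 ($133) — total 131+88+133+144+113+133 = $742.
Row-greedy (each advertiser in turn takes its best remaining slot) gives $698, worse by 44.
Swapping Harbor↔Summit (Harbor→Slot 1 $72, Summit→Slot 2 $117) loses 75.
Every other assignment is strictly worse.

Maximum total: $742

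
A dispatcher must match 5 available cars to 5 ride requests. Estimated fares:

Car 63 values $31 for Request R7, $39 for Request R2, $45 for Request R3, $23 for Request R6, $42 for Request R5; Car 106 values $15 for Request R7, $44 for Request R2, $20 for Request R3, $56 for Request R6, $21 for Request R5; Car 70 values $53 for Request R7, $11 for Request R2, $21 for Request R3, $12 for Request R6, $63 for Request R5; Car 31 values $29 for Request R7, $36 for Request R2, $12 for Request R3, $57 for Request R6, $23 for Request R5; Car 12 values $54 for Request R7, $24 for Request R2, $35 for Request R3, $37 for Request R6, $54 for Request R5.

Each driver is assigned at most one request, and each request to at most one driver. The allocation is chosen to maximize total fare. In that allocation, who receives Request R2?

This is the linear assignment problem.
Optimal: Car 63→Request R3 ($45), Car 106→Request R2 ($44), Car 70→Request R5 ($63), Car 31→Request R6 ($57), Car 12→Request R7 ($54) — total 45+44+63+57+54 = $263.
Row-greedy (each driver in turn takes its best remaining request) gives $254, worse by 9.
Next-best assignment: Car 63→Request R3, Car 106→Request R6, Car 70→Request R5, Car 31→Request R2, Car 12→Request R7 = $254.
No other one-to-one assignment exceeds $263.
Car 106's own top request is Request R6 ($56), but forcing Car 106→Request R6 and reassigning the rest optimally gives only $254 — worse by 9.

Car 106 receives Request R2.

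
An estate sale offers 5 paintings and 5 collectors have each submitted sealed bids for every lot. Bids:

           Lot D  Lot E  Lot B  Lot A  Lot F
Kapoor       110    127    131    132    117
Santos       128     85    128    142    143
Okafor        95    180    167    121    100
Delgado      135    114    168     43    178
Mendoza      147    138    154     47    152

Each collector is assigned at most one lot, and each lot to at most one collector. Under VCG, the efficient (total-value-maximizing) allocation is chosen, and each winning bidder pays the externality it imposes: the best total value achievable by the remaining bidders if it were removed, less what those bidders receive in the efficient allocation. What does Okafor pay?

Okafor pays $3.

Efficient allocation: Kapoor→Lot B ($131), Santos→Lot A ($142), Okafor→Lot E ($180), Delgado→Lot F ($178), Mendoza→Lot D ($147); total welfare W = $778.
Okafor receives Lot E at value $180, so the others get W − 180 = $598.
Without Okafor: best allocation of the remaining 4 bidders over all 5 lots is Kapoor→Lot E ($127), Santos→Lot A ($142), Delgado→Lot F ($178), Mendoza→Lot B ($154), total $601.
VCG payment = (others' best without Okafor) − (others' welfare with Okafor) = 601 − 598 = $3.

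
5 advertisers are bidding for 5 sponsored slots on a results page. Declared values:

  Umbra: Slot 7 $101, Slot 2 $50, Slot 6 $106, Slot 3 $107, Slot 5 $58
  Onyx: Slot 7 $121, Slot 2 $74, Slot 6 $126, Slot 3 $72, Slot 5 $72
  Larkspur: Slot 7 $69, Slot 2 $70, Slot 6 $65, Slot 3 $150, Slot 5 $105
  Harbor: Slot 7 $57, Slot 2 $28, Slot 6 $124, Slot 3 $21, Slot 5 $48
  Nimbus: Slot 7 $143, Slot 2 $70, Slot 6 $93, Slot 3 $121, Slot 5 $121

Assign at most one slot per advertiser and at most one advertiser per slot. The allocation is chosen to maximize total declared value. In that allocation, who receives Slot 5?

Nimbus receives Slot 5.

This is a one-to-one assignment (maximum-weight bipartite matching).
Optimal: Umbra→Slot 7 ($101), Onyx→Slot 2 ($74), Larkspur→Slot 3 ($150), Harbor→Slot 6 ($124), Nimbus→Slot 5 ($121) — total 101+74+150+124+121 = $570.
Column-greedy (each slot in turn goes to its best remaining advertiser) gives $549, worse by 21.
Swapping Onyx↔Larkspur (Onyx→Slot 3 $72, Larkspur→Slot 2 $70) loses 82.
Checked against all permutations: $570 is optimal.
Nimbus's own top slot is Slot 7 ($143), but forcing Nimbus→Slot 7 and reassigning the rest optimally gives only $553 — worse by 17.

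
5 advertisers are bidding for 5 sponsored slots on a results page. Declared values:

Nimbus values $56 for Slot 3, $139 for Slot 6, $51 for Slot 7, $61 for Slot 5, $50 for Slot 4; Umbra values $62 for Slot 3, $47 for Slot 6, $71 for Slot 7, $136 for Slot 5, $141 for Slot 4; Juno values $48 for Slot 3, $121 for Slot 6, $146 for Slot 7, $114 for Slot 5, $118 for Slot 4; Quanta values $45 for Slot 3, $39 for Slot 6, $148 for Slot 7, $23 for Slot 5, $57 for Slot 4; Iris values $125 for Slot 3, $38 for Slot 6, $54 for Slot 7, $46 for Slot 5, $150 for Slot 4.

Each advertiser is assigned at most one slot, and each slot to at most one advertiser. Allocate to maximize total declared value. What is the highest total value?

This is a one-to-one assignment (maximum-weight bipartite matching).
Optimal: Nimbus→Slot 6 ($139), Umbra→Slot 4 ($141), Juno→Slot 5 ($114), Quanta→Slot 7 ($148), Iris→Slot 3 ($125) — total 139+141+114+148+125 = $667.
Row-greedy (each advertiser in turn takes its best remaining slot) gives $517, worse by 150.
No other one-to-one assignment exceeds $667.

Max total: $667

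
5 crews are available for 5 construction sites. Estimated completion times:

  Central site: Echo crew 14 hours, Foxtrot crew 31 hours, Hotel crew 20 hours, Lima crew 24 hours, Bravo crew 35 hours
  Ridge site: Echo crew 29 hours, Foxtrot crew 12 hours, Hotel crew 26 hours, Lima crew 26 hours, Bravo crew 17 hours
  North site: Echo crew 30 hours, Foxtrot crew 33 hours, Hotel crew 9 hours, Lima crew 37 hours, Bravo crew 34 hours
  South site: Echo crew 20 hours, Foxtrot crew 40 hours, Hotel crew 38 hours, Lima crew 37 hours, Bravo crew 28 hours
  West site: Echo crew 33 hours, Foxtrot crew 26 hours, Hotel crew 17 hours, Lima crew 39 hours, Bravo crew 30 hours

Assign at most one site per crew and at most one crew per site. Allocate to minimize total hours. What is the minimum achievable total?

This is a one-to-one assignment (minimum-cost bipartite matching).
Optimal: Echo crew→South site (20 hours), Foxtrot crew→Ridge site (12 hours), Hotel crew→North site (9 hours), Lima crew→Central site (24 hours), Bravo crew→West site (30 hours) — total 20+12+9+24+30 = 95 hours.
Row-greedy (each crew in turn takes its cheapest remaining site) gives 102 hours, worse by 7.
Checked against all permutations: 95 hours is optimal.

Minimum total: 95 hours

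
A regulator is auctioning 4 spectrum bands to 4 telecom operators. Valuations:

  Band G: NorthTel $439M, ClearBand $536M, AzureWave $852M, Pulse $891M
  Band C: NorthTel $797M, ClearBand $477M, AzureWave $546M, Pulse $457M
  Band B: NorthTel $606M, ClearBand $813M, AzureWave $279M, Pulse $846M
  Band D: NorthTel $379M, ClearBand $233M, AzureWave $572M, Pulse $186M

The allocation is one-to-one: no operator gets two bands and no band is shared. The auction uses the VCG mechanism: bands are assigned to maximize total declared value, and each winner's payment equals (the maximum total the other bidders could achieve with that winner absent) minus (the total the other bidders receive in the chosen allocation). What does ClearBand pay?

ClearBand pays $235M.

Efficient allocation: NorthTel→Band C ($797M), ClearBand→Band B ($813M), AzureWave→Band D ($572M), Pulse→Band G ($891M); total welfare W = $3073M.
ClearBand receives Band B at value $813M, so the others get W − 813 = $2260M.
Without ClearBand: best allocation of the remaining 3 bidders over all 4 bands is NorthTel→Band C ($797M), AzureWave→Band G ($852M), Pulse→Band B ($846M), total $2495M.
VCG payment = (others' best without ClearBand) − (others' welfare with ClearBand) = 2495 − 2260 = $235M.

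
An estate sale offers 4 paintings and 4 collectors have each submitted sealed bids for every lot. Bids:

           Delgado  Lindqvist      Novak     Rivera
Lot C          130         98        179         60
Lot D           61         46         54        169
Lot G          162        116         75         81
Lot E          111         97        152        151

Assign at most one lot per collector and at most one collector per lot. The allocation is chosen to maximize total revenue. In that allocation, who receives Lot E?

Lindqvist receives Lot E.

Optimal: Delgado→Lot G ($162), Lindqvist→Lot E ($97), Novak→Lot C ($179), Rivera→Lot D ($169) — total 162+97+179+169 = $607.
Lindqvist's own top lot is Lot G ($116), but forcing Lindqvist→Lot G and reassigning the rest optimally gives only $575 — worse by 32.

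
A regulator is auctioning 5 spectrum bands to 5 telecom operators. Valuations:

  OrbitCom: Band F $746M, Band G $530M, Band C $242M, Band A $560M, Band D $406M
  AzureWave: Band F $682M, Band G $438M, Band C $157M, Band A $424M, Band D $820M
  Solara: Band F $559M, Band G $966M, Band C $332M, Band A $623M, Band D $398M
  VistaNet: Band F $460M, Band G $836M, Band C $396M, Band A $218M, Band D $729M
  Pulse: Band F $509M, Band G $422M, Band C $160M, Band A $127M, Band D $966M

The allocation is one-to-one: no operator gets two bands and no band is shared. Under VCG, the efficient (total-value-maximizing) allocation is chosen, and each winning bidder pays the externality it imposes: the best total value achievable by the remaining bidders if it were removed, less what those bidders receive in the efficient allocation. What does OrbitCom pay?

OrbitCom pays $97M.

Efficient allocation: OrbitCom→Band A ($560M), AzureWave→Band F ($682M), Solara→Band G ($966M), VistaNet→Band C ($396M), Pulse→Band D ($966M); total welfare W = $3570M.
OrbitCom receives Band A at value $560M, so the others get W − 560 = $3010M.
Without OrbitCom: best allocation of the remaining 4 bidders over all 5 bands is AzureWave→Band F ($682M), Solara→Band A ($623M), VistaNet→Band G ($836M), Pulse→Band D ($966M), total $3107M.
VCG payment = (others' best without OrbitCom) − (others' welfare with OrbitCom) = 3107 − 3010 = $97M.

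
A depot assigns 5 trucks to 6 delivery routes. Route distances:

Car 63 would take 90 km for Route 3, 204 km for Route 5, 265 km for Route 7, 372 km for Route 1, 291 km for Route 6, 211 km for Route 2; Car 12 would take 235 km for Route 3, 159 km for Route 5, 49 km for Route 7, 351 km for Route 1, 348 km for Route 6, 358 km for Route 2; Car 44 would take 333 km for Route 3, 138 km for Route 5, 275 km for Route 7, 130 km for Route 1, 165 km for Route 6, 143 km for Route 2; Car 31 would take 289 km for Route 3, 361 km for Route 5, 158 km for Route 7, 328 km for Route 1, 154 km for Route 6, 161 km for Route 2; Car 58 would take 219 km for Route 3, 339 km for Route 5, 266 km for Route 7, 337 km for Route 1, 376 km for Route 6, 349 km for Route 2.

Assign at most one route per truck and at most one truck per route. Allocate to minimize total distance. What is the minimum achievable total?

Min total: 756 km

This is a one-to-one assignment (minimum-cost bipartite matching).
Optimal: Car 63→Route 5 (204 km), Car 12→Route 7 (49 km), Car 44→Route 1 (130 km), Car 31→Route 6 (154 km), Car 58→Route 3 (219 km) — total 204+49+130+154+219 = 756 km.
Row-greedy (each truck in turn takes its cheapest remaining route) gives 762 km, worse by 6.
Next-best assignment: Car 63→Route 3, Car 12→Route 7, Car 44→Route 1, Car 31→Route 6, Car 58→Route 5 = 762 km.
Swapping Car 12↔Car 63 (Car 12→Route 5 159 km, Car 63→Route 7 265 km) adds 171.
Every other assignment is strictly worse.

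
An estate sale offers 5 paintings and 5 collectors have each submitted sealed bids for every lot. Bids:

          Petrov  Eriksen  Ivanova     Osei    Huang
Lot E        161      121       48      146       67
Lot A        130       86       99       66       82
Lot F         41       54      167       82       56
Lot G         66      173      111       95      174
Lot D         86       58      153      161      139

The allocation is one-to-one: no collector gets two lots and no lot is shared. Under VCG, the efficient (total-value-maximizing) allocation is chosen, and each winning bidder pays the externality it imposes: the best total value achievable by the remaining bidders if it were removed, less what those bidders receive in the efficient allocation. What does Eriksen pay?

Efficient allocation: Petrov→Lot A ($130), Eriksen→Lot G ($173), Ivanova→Lot F ($167), Osei→Lot E ($146), Huang→Lot D ($139); total welfare W = $755.
Eriksen receives Lot G at value $173, so the others get W − 173 = $582.
Without Eriksen: best allocation of the remaining 4 bidders over all 5 lots is Petrov→Lot E ($161), Ivanova→Lot F ($167), Osei→Lot D ($161), Huang→Lot G ($174), total $663.
VCG payment = (others' best without Eriksen) − (others' welfare with Eriksen) = 663 − 582 = $81.

Eriksen pays $81.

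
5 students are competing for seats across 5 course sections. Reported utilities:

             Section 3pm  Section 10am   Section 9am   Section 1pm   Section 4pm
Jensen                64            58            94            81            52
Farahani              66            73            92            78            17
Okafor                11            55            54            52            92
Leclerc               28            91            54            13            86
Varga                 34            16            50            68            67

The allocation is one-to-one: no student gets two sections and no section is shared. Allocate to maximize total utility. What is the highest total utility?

Optimal: Jensen→Section 9am (94 points), Farahani→Section 3pm (66 points), Okafor→Section 4pm (92 points), Leclerc→Section 10am (91 points), Varga→Section 1pm (68 points) — total 94+66+92+91+68 = 411 points.
Row-greedy (each student in turn takes its best remaining section) gives 389 points, worse by 22.
Every other assignment is strictly worse.

Maximum total: 411 points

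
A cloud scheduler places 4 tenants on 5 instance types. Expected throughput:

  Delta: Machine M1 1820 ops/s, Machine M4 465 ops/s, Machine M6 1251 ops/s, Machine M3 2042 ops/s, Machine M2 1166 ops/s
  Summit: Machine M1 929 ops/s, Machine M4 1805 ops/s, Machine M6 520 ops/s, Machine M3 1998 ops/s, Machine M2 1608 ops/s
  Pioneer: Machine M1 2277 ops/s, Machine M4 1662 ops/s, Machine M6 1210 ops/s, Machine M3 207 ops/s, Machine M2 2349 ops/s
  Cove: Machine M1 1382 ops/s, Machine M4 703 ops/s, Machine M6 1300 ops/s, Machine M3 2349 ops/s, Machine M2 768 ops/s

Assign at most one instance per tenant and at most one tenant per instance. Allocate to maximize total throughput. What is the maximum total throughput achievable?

This is the linear assignment problem.
Optimal: Delta→Machine M1 (1820 ops/s), Summit→Machine M4 (1805 ops/s), Pioneer→Machine M2 (2349 ops/s), Cove→Machine M3 (2349 ops/s) — total 1820+1805+2349+2349 = 8323 ops/s.
Column-greedy (each instance in turn goes to its best remaining tenant) gives 7424 ops/s, worse by 899.
Next-best assignment: Delta→Machine M6, Summit→Machine M4, Pioneer→Machine M2, Cove→Machine M3 = 7754 ops/s.

Maximum total: 8323 ops/s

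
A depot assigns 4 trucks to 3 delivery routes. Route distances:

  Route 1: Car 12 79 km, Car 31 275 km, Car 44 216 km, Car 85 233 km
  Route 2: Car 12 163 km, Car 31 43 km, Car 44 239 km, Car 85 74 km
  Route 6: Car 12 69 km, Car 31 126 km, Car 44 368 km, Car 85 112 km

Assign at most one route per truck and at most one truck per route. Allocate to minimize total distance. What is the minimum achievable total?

Minimum total: 234 km

Optimal: Car 12→Route 1 (79 km), Car 31→Route 2 (43 km), Car 85→Route 6 (112 km) — total 79+43+112 = 234 km.
Min-entry greedy (repeatedly take the single cheapest remaining cell) gives 328 km, worse by 94.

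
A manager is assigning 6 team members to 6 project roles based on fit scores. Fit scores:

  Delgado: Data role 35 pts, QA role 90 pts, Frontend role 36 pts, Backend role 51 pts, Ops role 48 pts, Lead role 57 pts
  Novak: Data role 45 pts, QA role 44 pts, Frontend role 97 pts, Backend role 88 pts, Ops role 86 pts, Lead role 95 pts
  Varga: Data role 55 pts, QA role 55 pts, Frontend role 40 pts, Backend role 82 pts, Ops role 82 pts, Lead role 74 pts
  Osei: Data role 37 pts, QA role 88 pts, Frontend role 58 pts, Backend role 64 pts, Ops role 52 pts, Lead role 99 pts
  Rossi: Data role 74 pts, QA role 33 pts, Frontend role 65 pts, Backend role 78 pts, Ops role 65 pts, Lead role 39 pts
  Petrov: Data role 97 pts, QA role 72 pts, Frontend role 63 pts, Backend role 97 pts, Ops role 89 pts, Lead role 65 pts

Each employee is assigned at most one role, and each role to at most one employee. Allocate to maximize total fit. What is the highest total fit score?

This is a one-to-one assignment (maximum-weight bipartite matching).
Optimal: Delgado→QA role (90 pts), Novak→Frontend role (97 pts), Varga→Ops role (82 pts), Osei→Lead role (99 pts), Rossi→Backend role (78 pts), Petrov→Data role (97 pts) — total 90+97+82+99+78+97 = 543 pts.
Row-greedy (each employee in turn takes its best remaining role) gives 531 pts, worse by 12.
Checked against all permutations: 543 pts is optimal.

Max total: 543 pts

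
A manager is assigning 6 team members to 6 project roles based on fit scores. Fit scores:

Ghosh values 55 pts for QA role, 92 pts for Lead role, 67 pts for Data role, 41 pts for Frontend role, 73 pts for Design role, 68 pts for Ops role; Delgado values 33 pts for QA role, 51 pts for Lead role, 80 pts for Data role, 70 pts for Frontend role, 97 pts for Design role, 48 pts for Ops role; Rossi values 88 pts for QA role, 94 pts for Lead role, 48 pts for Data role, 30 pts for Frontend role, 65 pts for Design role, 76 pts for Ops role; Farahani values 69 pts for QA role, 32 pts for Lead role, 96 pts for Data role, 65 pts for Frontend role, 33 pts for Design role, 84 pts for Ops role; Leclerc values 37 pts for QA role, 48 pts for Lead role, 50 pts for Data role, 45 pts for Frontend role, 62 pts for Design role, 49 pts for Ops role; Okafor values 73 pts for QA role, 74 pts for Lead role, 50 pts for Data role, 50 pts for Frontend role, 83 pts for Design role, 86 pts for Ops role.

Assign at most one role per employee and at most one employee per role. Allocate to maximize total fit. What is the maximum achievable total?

Maximum total: 504 pts

This is the linear assignment problem.
Optimal: Ghosh→Lead role (92 pts), Delgado→Design role (97 pts), Rossi→QA role (88 pts), Farahani→Data role (96 pts), Leclerc→Frontend role (45 pts), Okafor→Ops role (86 pts) — total 92+97+88+96+45+86 = 504 pts.
Max-entry greedy (repeatedly take the single best remaining cell) gives 473 pts, worse by 31.
No other one-to-one assignment exceeds 504 pts.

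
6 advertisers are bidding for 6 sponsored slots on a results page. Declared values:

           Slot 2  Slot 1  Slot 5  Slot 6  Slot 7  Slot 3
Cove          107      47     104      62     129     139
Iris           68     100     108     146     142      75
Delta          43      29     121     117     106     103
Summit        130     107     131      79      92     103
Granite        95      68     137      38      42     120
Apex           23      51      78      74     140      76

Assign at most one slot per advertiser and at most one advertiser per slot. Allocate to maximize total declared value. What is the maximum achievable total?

This is a one-to-one assignment (maximum-weight bipartite matching).
Optimal: Cove→Slot 3 ($139), Iris→Slot 1 ($100), Delta→Slot 6 ($117), Summit→Slot 2 ($130), Granite→Slot 5 ($137), Apex→Slot 7 ($140) — total 139+100+117+130+137+140 = $763.
Max-entry greedy (repeatedly take the single best remaining cell) gives $721, worse by 42.
Checked against all permutations: $763 is optimal.

Maximum total: $763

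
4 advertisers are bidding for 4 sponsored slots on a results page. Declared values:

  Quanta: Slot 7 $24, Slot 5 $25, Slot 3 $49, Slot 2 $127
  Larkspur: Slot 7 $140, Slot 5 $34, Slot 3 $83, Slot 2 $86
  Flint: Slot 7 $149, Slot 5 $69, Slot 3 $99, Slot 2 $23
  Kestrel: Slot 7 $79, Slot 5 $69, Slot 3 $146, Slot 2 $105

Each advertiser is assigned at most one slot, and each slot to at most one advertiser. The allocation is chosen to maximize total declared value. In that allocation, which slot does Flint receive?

Optimal: Quanta→Slot 2 ($127), Larkspur→Slot 7 ($140), Flint→Slot 5 ($69), Kestrel→Slot 3 ($146) — total 127+140+69+146 = $482.
Max-entry greedy (repeatedly take the single best remaining cell) gives $456, worse by 26.
Swapping Kestrel↔Quanta (Kestrel→Slot 2 $105, Quanta→Slot 3 $49) loses 119.
Flint's own top slot is Slot 7 ($149), but forcing Flint→Slot 7 and reassigning the rest optimally gives only $456 — worse by 26.

Flint receives Slot 5.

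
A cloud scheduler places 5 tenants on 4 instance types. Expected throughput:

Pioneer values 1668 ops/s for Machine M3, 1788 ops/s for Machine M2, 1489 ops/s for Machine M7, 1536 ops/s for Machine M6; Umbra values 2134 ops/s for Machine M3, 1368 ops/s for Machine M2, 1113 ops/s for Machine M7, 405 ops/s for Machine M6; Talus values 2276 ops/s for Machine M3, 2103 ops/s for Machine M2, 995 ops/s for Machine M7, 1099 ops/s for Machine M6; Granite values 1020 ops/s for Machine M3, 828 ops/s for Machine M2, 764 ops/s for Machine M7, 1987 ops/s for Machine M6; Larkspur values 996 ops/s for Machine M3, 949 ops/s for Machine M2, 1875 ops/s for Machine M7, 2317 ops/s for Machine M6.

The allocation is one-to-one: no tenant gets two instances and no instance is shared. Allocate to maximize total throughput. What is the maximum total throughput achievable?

This is the linear assignment problem.
Optimal: Umbra→Machine M3 (2134 ops/s), Talus→Machine M2 (2103 ops/s), Larkspur→Machine M7 (1875 ops/s), Granite→Machine M6 (1987 ops/s) — total 2134+2103+1875+1987 = 8099 ops/s.
Row-greedy (each tenant in turn takes its best remaining instance) gives 5785 ops/s, worse by 2314.
Swapping Umbra↔Larkspur (Umbra→Machine M7 1113 ops/s, Larkspur→Machine M3 996 ops/s) loses 1900.

Maximum total: 8099 ops/s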